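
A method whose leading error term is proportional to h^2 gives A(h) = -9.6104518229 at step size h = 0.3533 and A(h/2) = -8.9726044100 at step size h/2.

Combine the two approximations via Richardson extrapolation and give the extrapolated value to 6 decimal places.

-8.759989

Method order is 2; weight 2^2 = 4.
Top: 4(-8.9726044100) − (-9.6104518229) = -26.2799658171
Denominator 4 − 1 = 3.
(-26.2799658171) ÷ 3 = -8.7599886057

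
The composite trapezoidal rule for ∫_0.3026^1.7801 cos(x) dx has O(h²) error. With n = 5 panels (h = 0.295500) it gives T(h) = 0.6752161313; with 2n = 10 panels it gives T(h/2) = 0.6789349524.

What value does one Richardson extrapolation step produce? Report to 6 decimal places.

r = 2, so 2^r = 4.
4×0.6789349524 = 2.7157398096; 2.7157398096 − 0.6752161313 = 2.0405236783
Denominator 4 − 1 = 3.
2.0405236783 ÷ 3 = 0.6801745594

0.680175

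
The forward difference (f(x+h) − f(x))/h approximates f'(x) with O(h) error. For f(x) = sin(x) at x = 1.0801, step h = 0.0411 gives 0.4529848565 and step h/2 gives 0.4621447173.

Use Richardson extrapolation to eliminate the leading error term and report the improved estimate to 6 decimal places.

With r = 1 the leading error scales as h^1, so the weight is 2^1 = 2.
2*0.4621447173 = 0.9242894346; 0.9242894346 − 0.4529848565 = 0.4713045781
0.4713045781 ÷ 1 = 0.4713045781
Gap between inputs: 9.160e-03; correction applied: +0.0091598608.

0.471305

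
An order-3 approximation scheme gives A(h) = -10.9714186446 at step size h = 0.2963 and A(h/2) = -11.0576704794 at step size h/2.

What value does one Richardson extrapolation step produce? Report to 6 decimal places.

-11.069992

Method order is 3; weight 2^3 = 8.
8×(-11.0576704794) − (-10.9714186446) = -77.4899451906
Divide by 2^3 − 1 = 7.
(-77.4899451906) ÷ 7 = -11.0699921701
Shift from A(h/2): −0.0123216907.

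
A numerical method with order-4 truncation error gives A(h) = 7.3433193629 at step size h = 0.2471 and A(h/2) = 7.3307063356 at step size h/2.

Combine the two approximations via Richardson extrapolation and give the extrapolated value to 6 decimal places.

7.329865

Error is O(h^4); halving h shrinks it by 2^4 = 16.
16·7.3307063356 = 117.2913013696; 117.2913013696 − 7.3433193629 = 109.9479820067
Denominator 16 − 1 = 15.
109.9479820067 ÷ 15 = 7.3298654671
Gap between inputs: 1.261e-02; correction applied: −0.0008408685.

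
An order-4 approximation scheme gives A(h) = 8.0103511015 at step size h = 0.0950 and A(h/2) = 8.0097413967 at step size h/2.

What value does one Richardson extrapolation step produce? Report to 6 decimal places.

8.009701

Order 4 gives 2^r = 16 and 2^r − 1 = 15.
16×8.0097413967 − 8.0103511015 = 120.1455112457
Denominator 16 − 1 = 15.
R = 120.1455112457/15 = 8.0097007497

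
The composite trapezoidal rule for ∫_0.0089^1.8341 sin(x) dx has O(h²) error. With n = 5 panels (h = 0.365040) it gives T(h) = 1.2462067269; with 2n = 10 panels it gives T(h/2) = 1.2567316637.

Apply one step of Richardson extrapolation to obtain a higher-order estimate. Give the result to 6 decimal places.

Error is O(h^2); halving h shrinks it by 2^2 = 4.
4·1.2567316637 = 5.0269266548; subtract 1.2462067269 → 3.7807199279
Divide by 2^2 − 1 = 3.
3.7807199279 ÷ 3 = 1.2602399760
Gap between inputs: 1.052e-02; correction applied: +0.0035083123.

1.260240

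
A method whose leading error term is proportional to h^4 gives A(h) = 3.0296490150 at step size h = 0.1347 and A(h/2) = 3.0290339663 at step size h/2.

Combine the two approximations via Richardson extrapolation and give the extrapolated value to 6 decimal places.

3.028993

Order 4 gives 2^r = 16 and 2^r − 1 = 15.
Top: 16(3.0290339663) − (3.0296490150) = 45.4348944458
Denominator 16 − 1 = 15.
(16*3.0290339663 − 3.0296490150)/(16 − 1) = 3.0289929631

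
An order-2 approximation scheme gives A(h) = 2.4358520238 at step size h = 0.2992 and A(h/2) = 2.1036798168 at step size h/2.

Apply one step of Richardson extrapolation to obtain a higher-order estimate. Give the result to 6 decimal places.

1.992956

r = 2: numerator weight 4, denominator 3.
Numerator 4*A(h/2) − A(h) = 4*2.1036798168 − 2.4358520238 = 5.9788672434
(4*2.1036798168 − 2.4358520238)/(4 − 1) = 1.9929557478
Shift from A(h/2): −0.1107240690.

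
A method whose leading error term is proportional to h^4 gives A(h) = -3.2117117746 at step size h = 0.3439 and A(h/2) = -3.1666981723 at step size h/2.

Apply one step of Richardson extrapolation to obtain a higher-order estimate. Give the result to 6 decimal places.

Order 4 gives 2^r = 16 and 2^r − 1 = 15.
2^4 × A(h/2) = -50.6671707568; minus A(h) gives -47.4554589822.
R = (-47.4554589822)/15 = -3.1636972655

-3.163697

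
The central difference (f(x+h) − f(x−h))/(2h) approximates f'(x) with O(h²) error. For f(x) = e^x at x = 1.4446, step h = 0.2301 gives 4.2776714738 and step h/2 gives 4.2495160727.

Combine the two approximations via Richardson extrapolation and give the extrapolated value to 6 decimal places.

Error is O(h^2); halving h shrinks it by 2^2 = 4.
A(h/2) − A(h) = 4.2495160727 − 4.2776714738 = -0.0281554011
Correction (A(h/2) − A(h))/(4 − 1) = (-0.0281554011)/3 = -0.0093851337
R = 4.2495160727 − 0.0093851337 = 4.2401309390
Correction |R − A(h/2)| = 9.385e-03; gap |A(h/2) − A(h)| = 2.816e-02.

4.240131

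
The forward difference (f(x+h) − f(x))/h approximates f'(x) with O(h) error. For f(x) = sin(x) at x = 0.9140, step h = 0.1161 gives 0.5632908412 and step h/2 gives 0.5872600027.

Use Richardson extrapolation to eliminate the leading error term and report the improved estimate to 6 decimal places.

Order 1 gives 2^r = 2 and 2^r − 1 = 1.
Numerator 2×A(h/2) − A(h) = 2×0.5872600027 − 0.5632908412 = 0.6112291642
R = 0.6112291642/1 = 0.6112291642

0.611229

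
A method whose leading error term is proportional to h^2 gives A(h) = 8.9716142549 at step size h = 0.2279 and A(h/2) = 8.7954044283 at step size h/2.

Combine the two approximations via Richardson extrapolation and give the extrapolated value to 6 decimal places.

r = 2, so 2^r = 4.
Top: 4(8.7954044283) − (8.9716142549) = 26.2100034583
26.2100034583 ÷ 3 = 8.7366678194
Shift from A(h/2): −0.0587366089.

8.736668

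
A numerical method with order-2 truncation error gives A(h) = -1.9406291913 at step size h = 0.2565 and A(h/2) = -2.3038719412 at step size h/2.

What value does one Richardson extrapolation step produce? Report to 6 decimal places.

Order 2 gives 2^r = 4 and 2^r − 1 = 3.
4·(-2.3038719412) = -9.2154877648; subtract (-1.9406291913) → -7.2748585735
Divide by 2^2 − 1 = 3.
So the Richardson estimate is -2.4249528578.

-2.424953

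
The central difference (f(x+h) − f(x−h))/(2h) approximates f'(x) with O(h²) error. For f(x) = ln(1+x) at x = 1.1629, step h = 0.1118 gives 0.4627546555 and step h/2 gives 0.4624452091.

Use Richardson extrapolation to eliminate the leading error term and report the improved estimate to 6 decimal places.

0.462342

Error is O(h^2); halving h shrinks it by 2^2 = 4.
Numerator 4·A(h/2) − A(h) = 4·0.4624452091 − 0.4627546555 = 1.3870261809
Denominator 4 − 1 = 3.
Extrapolated: 1.3870261809 / 3 = 0.4623420603
Shift from A(h/2): −0.0001031488.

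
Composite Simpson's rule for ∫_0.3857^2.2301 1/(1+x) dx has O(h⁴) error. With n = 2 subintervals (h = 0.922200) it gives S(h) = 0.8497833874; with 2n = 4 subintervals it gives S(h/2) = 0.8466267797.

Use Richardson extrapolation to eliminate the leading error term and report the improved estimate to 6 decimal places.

0.846416

Leading term ∝ h^4; use weight 16 = 2^4.
Top: 16(0.8466267797) − (0.8497833874) = 12.6962450878
Denominator 16 − 1 = 15.
(16*0.8466267797 − 0.8497833874)/(16 − 1) = 0.8464163392
Gap between inputs: 3.157e-03; correction applied: −0.0002104405.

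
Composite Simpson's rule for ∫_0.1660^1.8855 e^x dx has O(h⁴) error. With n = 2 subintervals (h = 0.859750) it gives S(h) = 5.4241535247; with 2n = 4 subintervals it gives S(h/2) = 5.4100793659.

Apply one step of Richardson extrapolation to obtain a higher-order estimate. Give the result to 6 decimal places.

5.409141

Leading term ∝ h^4; use weight 16 = 2^4.
Top: 16(5.4100793659) − (5.4241535247) = 81.1371163297
(16·5.4100793659 − 5.4241535247)/(16 − 1) = 5.4091410886
Correction |R − A(h/2)| = 9.383e-04; gap |A(h/2) − A(h)| = 1.407e-02.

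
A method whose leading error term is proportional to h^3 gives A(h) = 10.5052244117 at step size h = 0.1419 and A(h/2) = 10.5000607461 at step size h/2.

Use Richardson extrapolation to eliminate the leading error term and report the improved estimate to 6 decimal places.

r = 3, so 2^r = 8.
8*10.5000607461 − 10.5052244117 = 73.4952615571
Extrapolated: 73.4952615571 / 7 = 10.4993230796

10.499323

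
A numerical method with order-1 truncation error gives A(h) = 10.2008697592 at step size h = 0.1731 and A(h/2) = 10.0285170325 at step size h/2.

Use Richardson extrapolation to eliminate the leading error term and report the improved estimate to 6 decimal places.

9.856164

With r = 1 the leading error scales as h^1, so the weight is 2^1 = 2.
2*10.0285170325 = 20.0570340650; 20.0570340650 − 10.2008697592 = 9.8561643058
R = 9.8561643058/1 = 9.8561643058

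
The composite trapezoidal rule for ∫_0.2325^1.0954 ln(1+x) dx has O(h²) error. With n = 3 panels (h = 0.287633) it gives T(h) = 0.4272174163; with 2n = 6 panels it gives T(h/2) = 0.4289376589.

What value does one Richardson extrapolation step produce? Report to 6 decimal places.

0.429511

Order 2 gives 2^r = 4 and 2^r − 1 = 3.
Top: 4(0.4289376589) − (0.4272174163) = 1.2885332193
Divide by 2^2 − 1 = 3.
So the Richardson estimate is 0.4295110731.
Shift from A(h/2): +0.0005734142.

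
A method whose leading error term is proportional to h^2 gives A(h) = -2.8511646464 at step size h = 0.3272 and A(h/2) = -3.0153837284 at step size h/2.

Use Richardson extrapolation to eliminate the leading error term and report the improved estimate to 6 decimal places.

-3.070123

r = 2, so 2^r = 4.
2^2*A(h/2) = -12.0615349136; minus A(h) gives -9.2103702672.
(4*(-3.0153837284) − (-2.8511646464))/(4 − 1) = -3.0701234224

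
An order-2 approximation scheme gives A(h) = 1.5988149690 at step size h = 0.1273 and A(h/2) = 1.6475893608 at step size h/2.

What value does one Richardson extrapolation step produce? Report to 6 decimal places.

1.663847

Error is O(h^2); halving h shrinks it by 2^2 = 4.
A(h/2) − A(h) = 1.6475893608 − 1.5988149690 = 0.0487743918
Correction (A(h/2) − A(h))/(4 − 1) = 0.0487743918/3 = 0.0162581306
R = 1.6475893608 + 0.0162581306 = 1.6638474914
Correction |R − A(h/2)| = 1.626e-02; gap |A(h/2) − A(h)| = 4.877e-02.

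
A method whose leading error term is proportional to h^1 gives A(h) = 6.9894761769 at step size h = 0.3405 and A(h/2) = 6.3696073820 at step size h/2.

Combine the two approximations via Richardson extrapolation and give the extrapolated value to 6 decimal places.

5.749739

With r = 1 the leading error scales as h^1, so the weight is 2^1 = 2.
2·6.3696073820 = 12.7392147640; 12.7392147640 − 6.9894761769 = 5.7497385871
R = 5.7497385871/1 = 5.7497385871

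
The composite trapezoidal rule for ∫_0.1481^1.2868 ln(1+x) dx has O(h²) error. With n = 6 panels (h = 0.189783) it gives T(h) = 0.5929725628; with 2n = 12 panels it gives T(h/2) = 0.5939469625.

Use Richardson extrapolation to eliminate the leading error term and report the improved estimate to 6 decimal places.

Leading term ∝ h^2; use weight 4 = 2^2.
Weighted: 2.3757878500 − 0.5929725628 = 1.7828152872
Divide by 2^2 − 1 = 3.
Result: 0.5942717624
Gap between inputs: 9.744e-04; correction applied: +0.0003247999.

0.594272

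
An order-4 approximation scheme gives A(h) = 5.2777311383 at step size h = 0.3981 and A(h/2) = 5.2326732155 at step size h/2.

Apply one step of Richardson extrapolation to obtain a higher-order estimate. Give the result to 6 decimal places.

5.229669

Method order is 4; weight 2^4 = 16.
2^4 × A(h/2) = 83.7227714480; minus A(h) gives 78.4450403097.
R = 78.4450403097/15 = 5.2296693540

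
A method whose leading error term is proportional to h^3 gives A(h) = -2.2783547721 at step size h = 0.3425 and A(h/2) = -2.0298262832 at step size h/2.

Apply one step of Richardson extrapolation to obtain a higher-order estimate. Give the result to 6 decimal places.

-1.994322

r = 3, so 2^r = 8.
8×(-2.0298262832) − (-2.2783547721) = -13.9602554935
Denominator 8 − 1 = 7.
Result: -1.9943222134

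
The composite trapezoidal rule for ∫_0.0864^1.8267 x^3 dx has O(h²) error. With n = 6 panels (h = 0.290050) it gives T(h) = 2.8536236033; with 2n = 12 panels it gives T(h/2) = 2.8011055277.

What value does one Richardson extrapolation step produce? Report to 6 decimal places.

With r = 2 the leading error scales as h^2, so the weight is 2^2 = 4.
Difference of the inputs: 2.8011055277 − 2.8536236033 = -0.0525180756
Divide by 2^2 − 1 = 3: (-0.0525180756)/3 = -0.0175060252
R = 2.8011055277 − 0.0175060252 = 2.7835995025

2.783600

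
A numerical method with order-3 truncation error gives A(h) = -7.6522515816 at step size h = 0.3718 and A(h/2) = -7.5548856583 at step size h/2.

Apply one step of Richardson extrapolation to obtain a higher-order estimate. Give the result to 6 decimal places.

r = 3, so 2^r = 8.
Numerator 8·A(h/2) − A(h) = 8·(-7.5548856583) − (-7.6522515816) = -52.7868336848
(-52.7868336848) ÷ 7 = -7.5409762407

-7.540976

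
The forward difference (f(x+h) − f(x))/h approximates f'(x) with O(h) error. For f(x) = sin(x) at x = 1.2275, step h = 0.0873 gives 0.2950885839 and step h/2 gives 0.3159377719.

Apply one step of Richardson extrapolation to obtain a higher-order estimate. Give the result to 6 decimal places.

r = 1: numerator weight 2, denominator 1.
2^1·A(h/2) = 0.6318755438; minus A(h) gives 0.3367869599.
Denominator 2 − 1 = 1.
Extrapolated: 0.3367869599 / 1 = 0.3367869599
Gap between inputs: 2.085e-02; correction applied: +0.0208491880.

0.336787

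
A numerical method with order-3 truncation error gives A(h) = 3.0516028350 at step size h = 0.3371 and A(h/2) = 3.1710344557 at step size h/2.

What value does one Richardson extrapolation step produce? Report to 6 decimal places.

r = 3: numerator weight 8, denominator 7.
8*3.1710344557 = 25.3682756456; 25.3682756456 − 3.0516028350 = 22.3166728106
Denominator 8 − 1 = 7.
Result: 3.1880961158

3.188096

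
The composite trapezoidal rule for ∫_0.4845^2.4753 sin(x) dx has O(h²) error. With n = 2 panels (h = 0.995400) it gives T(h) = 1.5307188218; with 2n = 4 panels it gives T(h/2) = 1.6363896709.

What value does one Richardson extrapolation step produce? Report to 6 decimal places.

Error is O(h^2); halving h shrinks it by 2^2 = 4.
2^2*A(h/2) = 6.5455586836; minus A(h) gives 5.0148398618.
Divide by 2^2 − 1 = 3.
So the Richardson estimate is 1.6716132873.
Shift from A(h/2): +0.0352236164.

1.671613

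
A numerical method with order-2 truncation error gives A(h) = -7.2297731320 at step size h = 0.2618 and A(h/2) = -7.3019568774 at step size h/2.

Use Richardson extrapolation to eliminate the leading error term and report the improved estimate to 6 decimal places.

-7.326018

With r = 2 the leading error scales as h^2, so the weight is 2^2 = 4.
A(h/2) − A(h) = -7.3019568774 − (-7.2297731320) = -0.0721837454
Correction (A(h/2) − A(h))/(4 − 1) = (-0.0721837454)/3 = -0.0240612485
R = -7.3019568774 − 0.0240612485 = -7.3260181259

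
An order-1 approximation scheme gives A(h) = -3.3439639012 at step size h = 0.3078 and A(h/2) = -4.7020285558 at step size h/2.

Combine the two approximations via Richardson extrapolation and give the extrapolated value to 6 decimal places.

-6.060093

The method has order 1: 2^1 = 2.
Weighted: (-9.4040571116) − (-3.3439639012) = -6.0600932104
Extrapolated: (-6.0600932104) / 1 = -6.0600932104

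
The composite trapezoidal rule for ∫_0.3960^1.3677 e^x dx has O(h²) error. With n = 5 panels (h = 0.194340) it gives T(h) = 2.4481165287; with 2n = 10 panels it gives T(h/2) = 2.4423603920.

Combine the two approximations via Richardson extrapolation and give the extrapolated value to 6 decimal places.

2.440442

Method order is 2; weight 2^2 = 4.
Weighted: 9.7694415680 − 2.4481165287 = 7.3213250393
Extrapolated: 7.3213250393 / 3 = 2.4404416798
Shift from A(h/2): −0.0019187122.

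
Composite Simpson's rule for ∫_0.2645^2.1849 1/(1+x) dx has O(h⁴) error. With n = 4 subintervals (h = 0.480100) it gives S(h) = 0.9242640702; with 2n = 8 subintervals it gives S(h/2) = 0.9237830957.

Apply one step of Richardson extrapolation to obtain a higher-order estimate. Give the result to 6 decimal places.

With r = 4 the leading error scales as h^4, so the weight is 2^4 = 16.
16*0.9237830957 = 14.7805295312; subtract 0.9242640702 → 13.8562654610
R = 13.8562654610/15 = 0.9237510307

0.923751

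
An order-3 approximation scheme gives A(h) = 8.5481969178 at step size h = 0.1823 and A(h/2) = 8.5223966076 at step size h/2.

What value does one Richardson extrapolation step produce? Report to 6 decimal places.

8.518711

Order 3 gives 2^r = 8 and 2^r − 1 = 7.
8·8.5223966076 = 68.1791728608; subtract 8.5481969178 → 59.6309759430
59.6309759430 ÷ 7 = 8.5187108490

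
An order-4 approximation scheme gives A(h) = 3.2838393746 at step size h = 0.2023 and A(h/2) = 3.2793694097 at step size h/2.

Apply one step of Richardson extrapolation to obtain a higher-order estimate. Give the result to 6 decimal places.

Order 4 gives 2^r = 16 and 2^r − 1 = 15.
Weighted: 52.4699105552 − 3.2838393746 = 49.1860711806
(16×3.2793694097 − 3.2838393746)/(16 − 1) = 3.2790714120

3.279071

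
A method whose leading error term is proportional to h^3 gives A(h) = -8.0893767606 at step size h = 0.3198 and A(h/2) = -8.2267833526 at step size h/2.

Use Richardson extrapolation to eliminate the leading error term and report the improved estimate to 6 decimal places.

The method has order 3: 2^3 = 8.
Numerator 8×A(h/2) − A(h) = 8×(-8.2267833526) − (-8.0893767606) = -57.7248900602
(-57.7248900602) ÷ 7 = -8.2464128657
Gap between inputs: 1.374e-01; correction applied: −0.0196295131.

-8.246413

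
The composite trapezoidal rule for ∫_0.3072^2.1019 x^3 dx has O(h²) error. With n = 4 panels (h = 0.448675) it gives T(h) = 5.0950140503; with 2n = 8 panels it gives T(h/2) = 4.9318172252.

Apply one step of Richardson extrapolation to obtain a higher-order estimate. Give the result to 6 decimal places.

r = 2, so 2^r = 4.
2^2*A(h/2) = 19.7272689008; minus A(h) gives 14.6322548505.
Denominator 4 − 1 = 3.
(4*4.9318172252 − 5.0950140503)/(4 − 1) = 4.8774182835
Correction |R − A(h/2)| = 5.440e-02; gap |A(h/2) − A(h)| = 1.632e-01.

4.877418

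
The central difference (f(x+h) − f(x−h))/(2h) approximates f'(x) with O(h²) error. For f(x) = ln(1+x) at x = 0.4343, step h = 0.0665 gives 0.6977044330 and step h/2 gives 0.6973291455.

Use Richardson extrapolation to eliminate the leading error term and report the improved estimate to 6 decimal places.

With r = 2 the leading error scales as h^2, so the weight is 2^2 = 4.
Weighted: 2.7893165820 − 0.6977044330 = 2.0916121490
Denominator 4 − 1 = 3.
2.0916121490 ÷ 3 = 0.6972040497

0.697204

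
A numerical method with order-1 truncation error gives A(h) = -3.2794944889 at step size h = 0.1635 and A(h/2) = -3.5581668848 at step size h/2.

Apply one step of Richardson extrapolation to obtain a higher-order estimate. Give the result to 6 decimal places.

Method order is 1; weight 2^1 = 2.
2*(-3.5581668848) − (-3.2794944889) = -3.8368392807
Divide by 2^1 − 1 = 1.
Extrapolated: (-3.8368392807) / 1 = -3.8368392807
Gap between inputs: 2.787e-01; correction applied: −0.2786723959.

-3.836839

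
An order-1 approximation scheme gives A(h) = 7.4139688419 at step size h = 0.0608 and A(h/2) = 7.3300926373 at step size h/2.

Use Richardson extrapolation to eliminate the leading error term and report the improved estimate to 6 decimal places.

Order 1 gives 2^r = 2 and 2^r − 1 = 1.
2×7.3300926373 − 7.4139688419 = 7.2462164327
Denominator 2 − 1 = 1.
So the Richardson estimate is 7.2462164327.

7.246216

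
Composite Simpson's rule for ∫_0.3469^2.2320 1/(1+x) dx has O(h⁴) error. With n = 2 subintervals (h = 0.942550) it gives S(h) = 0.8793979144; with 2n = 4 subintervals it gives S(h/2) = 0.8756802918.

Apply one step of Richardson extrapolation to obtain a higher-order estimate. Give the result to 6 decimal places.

The method has order 4: 2^4 = 16.
Numerator 16*A(h/2) − A(h) = 16*0.8756802918 − 0.8793979144 = 13.1314867544
13.1314867544 ÷ 15 = 0.8754324503

0.875432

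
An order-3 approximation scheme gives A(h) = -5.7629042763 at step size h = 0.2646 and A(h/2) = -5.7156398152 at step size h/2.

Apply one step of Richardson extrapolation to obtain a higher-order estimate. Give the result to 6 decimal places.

-5.708888

With r = 3 the leading error scales as h^3, so the weight is 2^3 = 8.
8·(-5.7156398152) = -45.7251185216; subtract (-5.7629042763) → -39.9622142453
(8·(-5.7156398152) − (-5.7629042763))/(8 − 1) = -5.7088877493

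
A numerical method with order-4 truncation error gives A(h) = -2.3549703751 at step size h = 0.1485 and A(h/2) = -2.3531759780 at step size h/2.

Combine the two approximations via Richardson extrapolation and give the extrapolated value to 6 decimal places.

Error is O(h^4); halving h shrinks it by 2^4 = 16.
16 × (-2.3531759780) = -37.6508156480; (-37.6508156480) − (-2.3549703751) = -35.2958452729
Denominator 16 − 1 = 15.
Extrapolated: (-35.2958452729) / 15 = -2.3530563515
Gap between inputs: 1.794e-03; correction applied: +0.0001196265.

-2.353056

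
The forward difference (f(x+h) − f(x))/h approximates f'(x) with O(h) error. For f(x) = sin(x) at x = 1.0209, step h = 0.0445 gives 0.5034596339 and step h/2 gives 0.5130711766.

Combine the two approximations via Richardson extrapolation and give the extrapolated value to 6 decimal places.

Leading term ∝ h^1; use weight 2 = 2^1.
Weighted: 1.0261423532 − 0.5034596339 = 0.5226827193
R = 0.5226827193/1 = 0.5226827193

0.522683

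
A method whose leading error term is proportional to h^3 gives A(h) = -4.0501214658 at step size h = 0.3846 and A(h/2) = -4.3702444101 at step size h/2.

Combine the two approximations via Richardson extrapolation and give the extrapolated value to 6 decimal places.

With r = 3 the leading error scales as h^3, so the weight is 2^3 = 8.
Weighted: (-34.9619552808) − (-4.0501214658) = -30.9118338150
Divide by 2^3 − 1 = 7.
(8*(-4.3702444101) − (-4.0501214658))/(8 − 1) = -4.4159762593
Gap between inputs: 3.201e-01; correction applied: −0.0457318492.

-4.415976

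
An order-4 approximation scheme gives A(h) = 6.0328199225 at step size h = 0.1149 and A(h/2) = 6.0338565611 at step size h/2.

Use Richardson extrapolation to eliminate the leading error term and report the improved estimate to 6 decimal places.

Leading term ∝ h^4; use weight 16 = 2^4.
16×6.0338565611 − 6.0328199225 = 90.5088850551
Divide by 2^4 − 1 = 15.
Extrapolated: 90.5088850551 / 15 = 6.0339256703
Gap between inputs: 1.037e-03; correction applied: +0.0000691092.

6.033926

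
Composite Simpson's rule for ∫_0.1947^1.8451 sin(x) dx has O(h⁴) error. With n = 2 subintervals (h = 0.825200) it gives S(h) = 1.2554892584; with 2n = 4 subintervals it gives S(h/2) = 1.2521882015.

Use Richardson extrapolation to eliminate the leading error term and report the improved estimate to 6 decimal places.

1.251968

r = 4, so 2^r = 16.
A(h/2) − A(h) = 1.2521882015 − 1.2554892584 = -0.0033010569
Correction (A(h/2) − A(h))/(16 − 1) = (-0.0033010569)/15 = -0.0002200705
R = A(h/2) + (A(h/2) − A(h))/15 = 1.2521882015 − 0.0002200705 = 1.2519681310
Gap between inputs: 3.301e-03; correction applied: −0.0002200705.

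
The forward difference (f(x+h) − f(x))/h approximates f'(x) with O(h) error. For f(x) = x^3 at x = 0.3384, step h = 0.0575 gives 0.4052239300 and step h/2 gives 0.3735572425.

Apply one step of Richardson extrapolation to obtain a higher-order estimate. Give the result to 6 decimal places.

With r = 1 the leading error scales as h^1, so the weight is 2^1 = 2.
Numerator 2·A(h/2) − A(h) = 2·0.3735572425 − 0.4052239300 = 0.3418905550
Extrapolated: 0.3418905550 / 1 = 0.3418905550

0.341891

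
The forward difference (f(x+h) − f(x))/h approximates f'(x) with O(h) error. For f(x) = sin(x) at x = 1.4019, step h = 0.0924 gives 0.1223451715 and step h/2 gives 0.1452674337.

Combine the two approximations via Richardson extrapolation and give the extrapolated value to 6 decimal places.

Method order is 1; weight 2^1 = 2.
2*0.1452674337 − 0.1223451715 = 0.1681896959
Denominator 2 − 1 = 1.
R = 0.1681896959/1 = 0.1681896959

0.168190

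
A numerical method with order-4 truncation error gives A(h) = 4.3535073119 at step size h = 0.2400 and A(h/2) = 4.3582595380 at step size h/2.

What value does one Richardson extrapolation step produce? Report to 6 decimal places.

With r = 4 the leading error scales as h^4, so the weight is 2^4 = 16.
16*4.3582595380 = 69.7321526080; 69.7321526080 − 4.3535073119 = 65.3786452961
Denominator 16 − 1 = 15.
R = 65.3786452961/15 = 4.3585763531

4.358576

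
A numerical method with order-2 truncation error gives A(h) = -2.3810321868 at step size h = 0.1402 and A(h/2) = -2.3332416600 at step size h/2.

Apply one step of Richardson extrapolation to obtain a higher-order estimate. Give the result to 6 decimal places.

Method order is 2; weight 2^2 = 4.
4 × (-2.3332416600) = -9.3329666400; (-9.3329666400) − (-2.3810321868) = -6.9519344532
R = (-6.9519344532)/3 = -2.3173114844

-2.317311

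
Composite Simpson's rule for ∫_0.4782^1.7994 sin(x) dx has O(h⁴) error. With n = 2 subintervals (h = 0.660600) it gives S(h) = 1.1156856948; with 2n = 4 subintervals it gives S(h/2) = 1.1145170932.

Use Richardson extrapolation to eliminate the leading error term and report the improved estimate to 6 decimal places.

Order 4 gives 2^r = 16 and 2^r − 1 = 15.
Difference of the inputs: 1.1145170932 − 1.1156856948 = -0.0011686016
Divide by 2^4 − 1 = 15: (-0.0011686016)/15 = -0.0000779068
R = A(h/2) + (A(h/2) − A(h))/15 = 1.1145170932 − 0.0000779068 = 1.1144391864

1.114439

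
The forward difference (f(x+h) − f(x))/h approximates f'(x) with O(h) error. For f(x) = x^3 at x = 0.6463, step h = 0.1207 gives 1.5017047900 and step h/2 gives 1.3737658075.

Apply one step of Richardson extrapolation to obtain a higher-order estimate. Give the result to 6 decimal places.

Method order is 1; weight 2^1 = 2.
Numerator 2*A(h/2) − A(h) = 2*1.3737658075 − 1.5017047900 = 1.2458268250
Extrapolated: 1.2458268250 / 1 = 1.2458268250

1.245827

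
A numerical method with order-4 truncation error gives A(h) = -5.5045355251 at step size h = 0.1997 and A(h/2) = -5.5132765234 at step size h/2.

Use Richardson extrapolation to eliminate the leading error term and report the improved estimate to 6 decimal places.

Error is O(h^4); halving h shrinks it by 2^4 = 16.
Difference of the inputs: -5.5132765234 − (-5.5045355251) = -0.0087409983
Correction (A(h/2) − A(h))/(16 − 1) = (-0.0087409983)/15 = -0.0005827332
R = A(h/2) + (A(h/2) − A(h))/15 = -5.5132765234 − 0.0005827332 = -5.5138592566

-5.513859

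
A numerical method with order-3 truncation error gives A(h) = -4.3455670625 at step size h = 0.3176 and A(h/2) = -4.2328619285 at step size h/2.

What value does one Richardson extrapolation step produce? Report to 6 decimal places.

The method has order 3: 2^3 = 8.
A(h/2) − A(h) = -4.2328619285 − (-4.3455670625) = 0.1127051340
Divide by 2^3 − 1 = 7: 0.1127051340/7 = 0.0161007334
R = -4.2328619285 + 0.0161007334 = -4.2167611951
Gap between inputs: 1.127e-01; correction applied: +0.0161007334.

-4.216761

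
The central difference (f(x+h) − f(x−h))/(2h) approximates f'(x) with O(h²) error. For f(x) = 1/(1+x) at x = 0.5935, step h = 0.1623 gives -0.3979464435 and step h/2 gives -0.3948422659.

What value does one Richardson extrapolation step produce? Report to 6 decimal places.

-0.393808

With r = 2 the leading error scales as h^2, so the weight is 2^2 = 4.
A(h/2) − A(h) = -0.3948422659 − (-0.3979464435) = 0.0031041776
Divide by 2^2 − 1 = 3: 0.0031041776/3 = 0.0010347259
R = -0.3948422659 + 0.0010347259 = -0.3938075400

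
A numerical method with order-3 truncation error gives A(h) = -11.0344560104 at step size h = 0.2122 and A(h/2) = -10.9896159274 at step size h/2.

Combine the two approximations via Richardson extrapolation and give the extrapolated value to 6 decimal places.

-10.983210

With r = 3 the leading error scales as h^3, so the weight is 2^3 = 8.
8*(-10.9896159274) = -87.9169274192; subtract (-11.0344560104) → -76.8824714088
Extrapolated: (-76.8824714088) / 7 = -10.9832102013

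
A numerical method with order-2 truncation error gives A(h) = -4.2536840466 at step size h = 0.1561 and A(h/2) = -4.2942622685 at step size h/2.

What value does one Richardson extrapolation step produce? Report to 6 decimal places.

With r = 2 the leading error scales as h^2, so the weight is 2^2 = 4.
Weighted: (-17.1770490740) − (-4.2536840466) = -12.9233650274
(-12.9233650274) ÷ 3 = -4.3077883425
Gap between inputs: 4.058e-02; correction applied: −0.0135260740.

-4.307788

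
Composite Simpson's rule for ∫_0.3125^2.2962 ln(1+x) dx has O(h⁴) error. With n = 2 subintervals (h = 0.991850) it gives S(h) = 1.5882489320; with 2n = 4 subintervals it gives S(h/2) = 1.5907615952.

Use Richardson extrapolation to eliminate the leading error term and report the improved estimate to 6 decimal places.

1.590929

r = 4, so 2^r = 16.
16 × 1.5907615952 = 25.4521855232; 25.4521855232 − 1.5882489320 = 23.8639365912
Divide by 2^4 − 1 = 15.
So the Richardson estimate is 1.5909291061.
Shift from A(h/2): +0.0001675109.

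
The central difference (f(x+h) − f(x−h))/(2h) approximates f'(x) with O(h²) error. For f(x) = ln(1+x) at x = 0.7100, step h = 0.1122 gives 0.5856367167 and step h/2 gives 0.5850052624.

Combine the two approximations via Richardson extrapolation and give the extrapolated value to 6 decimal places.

0.584795

Leading term ∝ h^2; use weight 4 = 2^2.
Top: 4(0.5850052624) − (0.5856367167) = 1.7543843329
R = 1.7543843329/3 = 0.5847947776
Gap between inputs: 6.315e-04; correction applied: −0.0002104848.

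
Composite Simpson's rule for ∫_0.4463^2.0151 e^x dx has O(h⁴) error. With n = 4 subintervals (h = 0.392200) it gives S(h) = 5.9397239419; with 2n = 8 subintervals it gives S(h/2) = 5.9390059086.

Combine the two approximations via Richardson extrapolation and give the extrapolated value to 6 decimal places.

5.938958

r = 4, so 2^r = 16.
Difference of the inputs: 5.9390059086 − 5.9397239419 = -0.0007180333
Correction (A(h/2) − A(h))/(16 − 1) = (-0.0007180333)/15 = -0.0000478689
R = 5.9390059086 − 0.0000478689 = 5.9389580397
Correction |R − A(h/2)| = 4.787e-05; gap |A(h/2) − A(h)| = 7.180e-04.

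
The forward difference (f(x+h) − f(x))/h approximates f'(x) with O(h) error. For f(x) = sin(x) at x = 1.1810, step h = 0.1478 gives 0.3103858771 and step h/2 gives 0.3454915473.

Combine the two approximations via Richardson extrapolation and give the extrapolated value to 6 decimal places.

Leading term ∝ h^1; use weight 2 = 2^1.
Numerator 2*A(h/2) − A(h) = 2*0.3454915473 − 0.3103858771 = 0.3805972175
Divide by 2^1 − 1 = 1.
Result: 0.3805972175

0.380597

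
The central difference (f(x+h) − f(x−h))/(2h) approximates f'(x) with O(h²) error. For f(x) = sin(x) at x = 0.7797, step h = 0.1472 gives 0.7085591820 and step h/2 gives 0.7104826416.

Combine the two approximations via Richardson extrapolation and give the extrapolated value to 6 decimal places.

r = 2: numerator weight 4, denominator 3.
Weighted: 2.8419305664 − 0.7085591820 = 2.1333713844
Extrapolated: 2.1333713844 / 3 = 0.7111237948

0.711124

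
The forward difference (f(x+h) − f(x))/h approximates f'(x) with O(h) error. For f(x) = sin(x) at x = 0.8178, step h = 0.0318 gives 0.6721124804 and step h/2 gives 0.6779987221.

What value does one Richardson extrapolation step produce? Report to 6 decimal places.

Method order is 1; weight 2^1 = 2.
Weighted: 1.3559974442 − 0.6721124804 = 0.6838849638
Extrapolated: 0.6838849638 / 1 = 0.6838849638
Shift from A(h/2): +0.0058862417.

0.683885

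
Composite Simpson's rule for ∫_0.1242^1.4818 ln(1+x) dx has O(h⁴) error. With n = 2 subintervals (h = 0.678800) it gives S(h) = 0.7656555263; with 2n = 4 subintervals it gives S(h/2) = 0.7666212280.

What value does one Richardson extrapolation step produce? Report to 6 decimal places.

0.766686

r = 4: numerator weight 16, denominator 15.
2^4*A(h/2) = 12.2659396480; minus A(h) gives 11.5002841217.
R = 11.5002841217/15 = 0.7666856081
Shift from A(h/2): +0.0000643801.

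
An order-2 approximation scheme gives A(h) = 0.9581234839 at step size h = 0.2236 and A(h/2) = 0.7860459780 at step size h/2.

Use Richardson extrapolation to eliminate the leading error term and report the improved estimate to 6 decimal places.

r = 2: numerator weight 4, denominator 3.
Numerator 4×A(h/2) − A(h) = 4×0.7860459780 − 0.9581234839 = 2.1860604281
(4×0.7860459780 − 0.9581234839)/(4 − 1) = 0.7286868094

0.728687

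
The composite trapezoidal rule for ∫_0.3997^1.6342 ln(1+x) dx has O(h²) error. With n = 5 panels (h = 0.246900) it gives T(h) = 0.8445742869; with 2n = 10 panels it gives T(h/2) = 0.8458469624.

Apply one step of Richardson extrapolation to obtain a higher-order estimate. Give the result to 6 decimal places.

The method has order 2: 2^2 = 4.
4*0.8458469624 − 0.8445742869 = 2.5388135627
2.5388135627 ÷ 3 = 0.8462711876
Correction |R − A(h/2)| = 4.242e-04; gap |A(h/2) − A(h)| = 1.273e-03.

0.846271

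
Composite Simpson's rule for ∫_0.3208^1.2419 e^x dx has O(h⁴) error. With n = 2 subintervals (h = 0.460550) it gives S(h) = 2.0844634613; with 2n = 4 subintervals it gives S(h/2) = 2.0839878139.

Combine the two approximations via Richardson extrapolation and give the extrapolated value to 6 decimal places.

2.083956

Order 4 gives 2^r = 16 and 2^r − 1 = 15.
2^4·A(h/2) = 33.3438050224; minus A(h) gives 31.2593415611.
31.2593415611 ÷ 15 = 2.0839561041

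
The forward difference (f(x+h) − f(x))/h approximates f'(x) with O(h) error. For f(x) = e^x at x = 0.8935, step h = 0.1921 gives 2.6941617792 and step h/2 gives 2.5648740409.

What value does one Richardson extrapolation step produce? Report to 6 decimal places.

Error is O(h^1); halving h shrinks it by 2^1 = 2.
2^1×A(h/2) = 5.1297480818; minus A(h) gives 2.4355863026.
Denominator 2 − 1 = 1.
2.4355863026 ÷ 1 = 2.4355863026

2.435586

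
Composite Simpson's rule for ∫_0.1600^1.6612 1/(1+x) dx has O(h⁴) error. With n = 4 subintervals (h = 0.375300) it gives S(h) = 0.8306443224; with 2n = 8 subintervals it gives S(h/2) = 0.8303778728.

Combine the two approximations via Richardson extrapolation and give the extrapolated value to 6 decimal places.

With r = 4 the leading error scales as h^4, so the weight is 2^4 = 16.
2^4×A(h/2) = 13.2860459648; minus A(h) gives 12.4554016424.
12.4554016424 ÷ 15 = 0.8303601095

0.830360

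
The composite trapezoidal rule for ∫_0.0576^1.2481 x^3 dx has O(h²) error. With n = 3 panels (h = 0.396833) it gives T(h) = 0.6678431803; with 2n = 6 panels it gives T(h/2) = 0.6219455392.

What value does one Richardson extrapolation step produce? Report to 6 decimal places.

Method order is 2; weight 2^2 = 4.
Weighted: 2.4877821568 − 0.6678431803 = 1.8199389765
Extrapolated: 1.8199389765 / 3 = 0.6066463255

0.606646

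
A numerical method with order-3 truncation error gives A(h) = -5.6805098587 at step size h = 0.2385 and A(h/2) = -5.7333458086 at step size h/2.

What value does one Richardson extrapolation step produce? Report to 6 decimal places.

The method has order 3: 2^3 = 8.
2^3*A(h/2) = -45.8667664688; minus A(h) gives -40.1862566101.
Divide by 2^3 − 1 = 7.
So the Richardson estimate is -5.7408938014.

-5.740894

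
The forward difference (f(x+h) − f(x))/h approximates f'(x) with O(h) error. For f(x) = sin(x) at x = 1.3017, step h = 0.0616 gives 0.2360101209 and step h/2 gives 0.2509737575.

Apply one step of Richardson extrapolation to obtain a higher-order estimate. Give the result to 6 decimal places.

0.265937

The method has order 1: 2^1 = 2.
Numerator 2 × A(h/2) − A(h) = 2 × 0.2509737575 − 0.2360101209 = 0.2659373941
Divide by 2^1 − 1 = 1.
0.2659373941 ÷ 1 = 0.2659373941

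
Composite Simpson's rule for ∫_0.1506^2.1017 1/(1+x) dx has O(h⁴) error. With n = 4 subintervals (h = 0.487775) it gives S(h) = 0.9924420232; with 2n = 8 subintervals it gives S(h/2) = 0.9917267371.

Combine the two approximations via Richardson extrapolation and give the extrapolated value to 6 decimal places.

0.991679

r = 4, so 2^r = 16.
Weighted: 15.8676277936 − 0.9924420232 = 14.8751857704
Denominator 16 − 1 = 15.
(16·0.9917267371 − 0.9924420232)/(16 − 1) = 0.9916790514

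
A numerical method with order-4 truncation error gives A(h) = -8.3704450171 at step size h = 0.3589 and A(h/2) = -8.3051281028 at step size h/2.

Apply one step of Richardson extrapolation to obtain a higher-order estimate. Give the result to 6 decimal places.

-8.300774

Leading term ∝ h^4; use weight 16 = 2^4.
Weighted: (-132.8820496448) − (-8.3704450171) = -124.5116046277
Denominator 16 − 1 = 15.
(16*(-8.3051281028) − (-8.3704450171))/(16 − 1) = -8.3007736418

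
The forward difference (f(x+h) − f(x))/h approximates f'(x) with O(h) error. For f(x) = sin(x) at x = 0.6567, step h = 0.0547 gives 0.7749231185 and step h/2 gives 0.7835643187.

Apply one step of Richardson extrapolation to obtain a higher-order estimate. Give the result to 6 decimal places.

0.792206

With r = 1 the leading error scales as h^1, so the weight is 2^1 = 2.
Numerator 2 × A(h/2) − A(h) = 2 × 0.7835643187 − 0.7749231185 = 0.7922055189
0.7922055189 ÷ 1 = 0.7922055189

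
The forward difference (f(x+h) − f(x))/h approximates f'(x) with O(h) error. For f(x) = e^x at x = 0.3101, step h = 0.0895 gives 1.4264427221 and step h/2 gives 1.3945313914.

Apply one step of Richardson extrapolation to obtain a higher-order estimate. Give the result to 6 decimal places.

With r = 1 the leading error scales as h^1, so the weight is 2^1 = 2.
Top: 2(1.3945313914) − (1.4264427221) = 1.3626200607
Divide by 2^1 − 1 = 1.
(2 × 1.3945313914 − 1.4264427221)/(2 − 1) = 1.3626200607
Correction |R − A(h/2)| = 3.191e-02; gap |A(h/2) − A(h)| = 3.191e-02.

1.362620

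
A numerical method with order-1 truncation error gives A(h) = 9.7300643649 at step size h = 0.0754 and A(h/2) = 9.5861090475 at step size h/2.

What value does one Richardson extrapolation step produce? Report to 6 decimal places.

The method has order 1: 2^1 = 2.
Difference of the inputs: 9.5861090475 − 9.7300643649 = -0.1439553174
Correction (A(h/2) − A(h))/(2 − 1) = (-0.1439553174)/1 = -0.1439553174
R = 9.5861090475 − 0.1439553174 = 9.4421537301

9.442154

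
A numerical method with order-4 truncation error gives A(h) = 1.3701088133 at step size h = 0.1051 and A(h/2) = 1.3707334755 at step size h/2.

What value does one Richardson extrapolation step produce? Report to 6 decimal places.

1.370775

Leading term ∝ h^4; use weight 16 = 2^4.
16*1.3707334755 − 1.3701088133 = 20.5616267947
Denominator 16 − 1 = 15.
(16*1.3707334755 − 1.3701088133)/(16 − 1) = 1.3707751196
Shift from A(h/2): +0.0000416441.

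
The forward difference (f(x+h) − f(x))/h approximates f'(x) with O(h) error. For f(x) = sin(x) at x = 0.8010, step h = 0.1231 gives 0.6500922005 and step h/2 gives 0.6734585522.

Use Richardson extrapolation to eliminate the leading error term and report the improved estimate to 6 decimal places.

0.696825

Order 1 gives 2^r = 2 and 2^r − 1 = 1.
2·0.6734585522 − 0.6500922005 = 0.6968249039
Divide by 2^1 − 1 = 1.
Extrapolated: 0.6968249039 / 1 = 0.6968249039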